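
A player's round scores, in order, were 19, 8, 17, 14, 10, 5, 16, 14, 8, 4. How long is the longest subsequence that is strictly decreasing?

Negate each value so 'decreasing' becomes 'increasing', then run patience tails on the negated sequence:
-19 → extends → [-19]
-8 → extends → [-19, -8]
-17 → replaces -8 → [-19, -17]
-14 → extends → [-19, -17, -14]
-10 → extends → [-19, -17, -14, -10]
-5 → extends → [-19, -17, -14, -10, -5]
-16 → replaces -14 → [-19, -17, -16, -10, -5]
-14 → replaces -10 → [-19, -17, -16, -14, -5]
-8 → replaces -5 → [-19, -17, -16, -14, -8]
-4 → extends → [-19, -17, -16, -14, -8, -4]
Six tails, so the longest strictly decreasing subsequence of the original has length 6.

6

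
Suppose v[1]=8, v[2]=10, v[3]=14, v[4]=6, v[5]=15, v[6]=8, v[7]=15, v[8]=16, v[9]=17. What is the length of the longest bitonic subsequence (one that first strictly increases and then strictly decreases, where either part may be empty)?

6

inc[i] = longest strictly increasing subsequence ending at i; dec[i] = longest strictly decreasing subsequence starting at i:
i:      1  2  3  4  5  6  7  8  9
v[i]:   8 10 14  6 15  8 15 16 17
inc:    1  2  3  1  4  2  4  5  6
dec:    2  2  2  1  2  1  1  1  1
Best peak at i=9 (value 17): inc=6, dec=1, length 6+1−1 = 6.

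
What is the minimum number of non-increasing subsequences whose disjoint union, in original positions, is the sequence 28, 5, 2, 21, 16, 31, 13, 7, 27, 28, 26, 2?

Place each on the leftmost legal pile:
28 → new pile 1 (tops now [28])
5 → pile 1 (tops now [5])
2 → pile 1 (tops now [2])
21 → new pile 2 (tops now [2, 21])
16 → pile 2 (tops now [2, 16])
31 → new pile 3 (tops now [2, 16, 31])
13 → pile 2 (tops now [2, 13, 31])
7 → pile 2 (tops now [2, 7, 31])
27 → pile 3 (tops now [2, 7, 27])
28 → new pile 4 (tops now [2, 7, 27, 28])
26 → pile 3 (tops now [2, 7, 26, 28])
2 → pile 1 (tops now [2, 7, 26, 28])
Four piles.

4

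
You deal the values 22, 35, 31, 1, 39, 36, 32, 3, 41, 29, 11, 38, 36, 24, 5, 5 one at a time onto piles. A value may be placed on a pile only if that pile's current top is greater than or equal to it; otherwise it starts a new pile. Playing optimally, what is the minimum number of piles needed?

4

The minimum number of non-increasing subsequences covering a sequence equals the length of its longest strictly increasing subsequence.
LIS length is 4 (e.g. 22, 35, 39, 41), so 4 piles are needed.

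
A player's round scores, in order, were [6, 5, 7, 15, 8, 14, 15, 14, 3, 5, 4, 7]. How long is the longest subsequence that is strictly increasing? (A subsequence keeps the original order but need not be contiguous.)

5

Track the smallest tail for each achievable length (strict):
6 → extends → [6]
5 → replaces 6 → [5]
7 → extends → [5, 7]
15 → extends → [5, 7, 15]
8 → replaces 15 → [5, 7, 8]
14 → extends → [5, 7, 8, 14]
15 → extends → [5, 7, 8, 14, 15]
14 → already a tail → [5, 7, 8, 14, 15]
3 → replaces 5 → [3, 7, 8, 14, 15]
5 → replaces 7 → [3, 5, 8, 14, 15]
4 → replaces 5 → [3, 4, 8, 14, 15]
7 → replaces 8 → [3, 4, 7, 14, 15]
Five tails, so the longest strictly increasing subsequence has length 5 (e.g. 6, 7, 8, 14, 15).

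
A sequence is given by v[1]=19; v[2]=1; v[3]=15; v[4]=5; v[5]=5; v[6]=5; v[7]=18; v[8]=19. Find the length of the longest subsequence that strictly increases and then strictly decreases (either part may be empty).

4

inc[i] = longest strictly increasing subsequence ending at i; dec[i] = longest strictly decreasing subsequence starting at i:
i:      1  2  3  4  5  6  7  8
v[i]:  19  1 15  5  5  5 18 19
inc:    1  1  2  2  2  2  3  4
dec:    3  1  2  1  1  1  1  1
Best peak at i=8 (value 19): inc=4, dec=1, length 4+1−1 = 4.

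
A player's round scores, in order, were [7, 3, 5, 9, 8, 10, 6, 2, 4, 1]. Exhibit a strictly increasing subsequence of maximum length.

Patience tails give the LIS length; then backtrack through the dp parents:
7 → extends → [7]
3 → replaces 7 → [3]
5 → extends → [3, 5]
9 → extends → [3, 5, 9]
8 → replaces 9 → [3, 5, 8]
10 → extends → [3, 5, 8, 10]
6 → replaces 8 → [3, 5, 6, 10]
2 → replaces 3 → [2, 5, 6, 10]
4 → replaces 5 → [2, 4, 6, 10]
1 → replaces 2 → [1, 4, 6, 10]
Length 4; one witness is 3, 5, 9, 10.

3, 5, 9, 10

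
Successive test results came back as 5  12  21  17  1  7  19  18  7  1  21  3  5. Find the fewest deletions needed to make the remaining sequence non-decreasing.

8

Fewest deletions = n − (longest non-decreasing subsequence).
Patience tails:
5 → extends → [5]
12 → extends → [5, 12]
21 → extends → [5, 12, 21]
17 → replaces 21 → [5, 12, 17]
1 → replaces 5 → [1, 12, 17]
7 → replaces 12 → [1, 7, 17]
19 → extends → [1, 7, 17, 19]
18 → replaces 19 → [1, 7, 17, 18]
7 → replaces 17 → [1, 7, 7, 18]
1 → replaces 7 → [1, 1, 7, 18]
21 → extends → [1, 1, 7, 18, 21]
3 → replaces 7 → [1, 1, 3, 18, 21]
5 → replaces 18 → [1, 1, 3, 5, 21]
Longest non-decreasing subsequence has length 5, so deletions = 13 − 5 = 8.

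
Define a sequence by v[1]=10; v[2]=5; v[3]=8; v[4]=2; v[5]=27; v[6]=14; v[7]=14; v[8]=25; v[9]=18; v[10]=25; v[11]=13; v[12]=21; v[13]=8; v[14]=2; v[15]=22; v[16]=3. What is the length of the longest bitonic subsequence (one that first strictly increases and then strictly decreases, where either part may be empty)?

8

inc[i] = longest strictly increasing subsequence ending at i; dec[i] = longest strictly decreasing subsequence starting at i:
i:      1  2  3  4  5  6  7  8  9 10 11 12 13 14 15 16
v[i]:  10  5  8  2 27 14 14 25 18 25 13 21  8  2 22  3
inc:    1  1  2  1  3  3  3  4  4  5  3  5  2  1  6  2
dec:    3  2  2  1  6  4  4  5  4  4  3  3  2  1  2  1
Best peak at i=5 (value 27): inc=3, dec=6, length 3+6−1 = 8.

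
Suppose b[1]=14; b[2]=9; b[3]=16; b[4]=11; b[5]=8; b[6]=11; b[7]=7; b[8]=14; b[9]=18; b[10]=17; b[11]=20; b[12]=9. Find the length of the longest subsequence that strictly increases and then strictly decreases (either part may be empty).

6

inc[i] = longest strictly increasing subsequence ending at i; dec[i] = longest strictly decreasing subsequence starting at i:
i:      1  2  3  4  5  6  7  8  9 10 11 12
b[i]:  14  9 16 11  8 11  7 14 18 17 20  9
inc:    1  1  2  2  1  2  1  3  4  4  5  2
dec:    4  3  4  3  2  2  1  2  3  2  2  1
Best peak at i=9 (value 18): inc=4, dec=3, length 4+3−1 = 6.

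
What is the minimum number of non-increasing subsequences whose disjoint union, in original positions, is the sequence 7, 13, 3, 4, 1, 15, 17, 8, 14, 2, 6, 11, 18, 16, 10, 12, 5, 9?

Place each on the leftmost legal pile:
7 → new pile 1 (tops now [7])
13 → new pile 2 (tops now [7, 13])
3 → pile 1 (tops now [3, 13])
4 → pile 2 (tops now [3, 4])
1 → pile 1 (tops now [1, 4])
15 → new pile 3 (tops now [1, 4, 15])
17 → new pile 4 (tops now [1, 4, 15, 17])
8 → pile 3 (tops now [1, 4, 8, 17])
14 → pile 4 (tops now [1, 4, 8, 14])
2 → pile 2 (tops now [1, 2, 8, 14])
6 → pile 3 (tops now [1, 2, 6, 14])
11 → pile 4 (tops now [1, 2, 6, 11])
18 → new pile 5 (tops now [1, 2, 6, 11, 18])
16 → pile 5 (tops now [1, 2, 6, 11, 16])
10 → pile 4 (tops now [1, 2, 6, 10, 16])
12 → pile 5 (tops now [1, 2, 6, 10, 12])
5 → pile 3 (tops now [1, 2, 5, 10, 12])
9 → pile 4 (tops now [1, 2, 5, 9, 12])
Five piles.

5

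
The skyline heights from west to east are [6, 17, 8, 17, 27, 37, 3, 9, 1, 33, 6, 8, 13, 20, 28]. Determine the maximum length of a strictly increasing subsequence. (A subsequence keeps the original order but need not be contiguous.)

6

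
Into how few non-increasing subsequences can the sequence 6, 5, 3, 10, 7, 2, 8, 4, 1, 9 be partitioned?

Place each on the leftmost legal pile:
6 → new pile 1 (tops now [6])
5 → pile 1 (tops now [5])
3 → pile 1 (tops now [3])
10 → new pile 2 (tops now [3, 10])
7 → pile 2 (tops now [3, 7])
2 → pile 1 (tops now [2, 7])
8 → new pile 3 (tops now [2, 7, 8])
4 → pile 2 (tops now [2, 4, 8])
1 → pile 1 (tops now [1, 4, 8])
9 → new pile 4 (tops now [1, 4, 8, 9])
Four piles.

4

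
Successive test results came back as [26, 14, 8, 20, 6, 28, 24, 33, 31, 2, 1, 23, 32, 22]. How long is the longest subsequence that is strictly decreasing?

6

Negate each value so 'decreasing' becomes 'increasing', then run patience tails on the negated sequence:
-26 → extends → [-26]
-14 → extends → [-26, -14]
-8 → extends → [-26, -14, -8]
-20 → replaces -14 → [-26, -20, -8]
-6 → extends → [-26, -20, -8, -6]
-28 → replaces -26 → [-28, -20, -8, -6]
-24 → replaces -20 → [-28, -24, -8, -6]
-33 → replaces -28 → [-33, -24, -8, -6]
-31 → replaces -24 → [-33, -31, -8, -6]
-2 → extends → [-33, -31, -8, -6, -2]
-1 → extends → [-33, -31, -8, -6, -2, -1]
-23 → replaces -8 → [-33, -31, -23, -6, -2, -1]
-32 → replaces -31 → [-33, -32, -23, -6, -2, -1]
-22 → replaces -6 → [-33, -32, -23, -22, -2, -1]
Six tails, so the longest strictly decreasing subsequence of the original has length 6.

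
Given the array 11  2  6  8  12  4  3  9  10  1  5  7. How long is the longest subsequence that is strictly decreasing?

Negate each value so 'decreasing' becomes 'increasing', then run patience tails on the negated sequence:
-11 → extends → [-11]
-2 → extends → [-11, -2]
-6 → replaces -2 → [-11, -6]
-8 → replaces -6 → [-11, -8]
-12 → replaces -11 → [-12, -8]
-4 → extends → [-12, -8, -4]
-3 → extends → [-12, -8, -4, -3]
-9 → replaces -8 → [-12, -9, -4, -3]
-10 → replaces -9 → [-12, -10, -4, -3]
-1 → extends → [-12, -10, -4, -3, -1]
-5 → replaces -4 → [-12, -10, -5, -3, -1]
-7 → replaces -5 → [-12, -10, -7, -3, -1]
Five tails, so the longest strictly decreasing subsequence of the original has length 5.

5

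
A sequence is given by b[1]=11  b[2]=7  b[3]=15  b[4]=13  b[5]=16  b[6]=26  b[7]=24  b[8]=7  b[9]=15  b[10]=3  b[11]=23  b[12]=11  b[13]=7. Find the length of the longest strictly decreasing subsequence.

5

Let dp[i] be the longest strictly decreasing subsequence ending at i:
i:      1  2  3  4  5  6  7  8  9 10 11 12 13
b[i]:  11  7 15 13 16 26 24  7 15  3 23 11  7
dp:     1  2  1  2  1  1  2  3  3  4  3  4  5
Maximum is 5.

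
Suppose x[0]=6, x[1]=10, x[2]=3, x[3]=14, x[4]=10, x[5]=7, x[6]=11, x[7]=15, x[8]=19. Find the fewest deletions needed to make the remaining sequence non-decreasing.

Fewest deletions = n − (longest non-decreasing subsequence).
Patience tails:
6 → extends → [6]
10 → extends → [6, 10]
3 → replaces 6 → [3, 10]
14 → extends → [3, 10, 14]
10 → replaces 14 → [3, 10, 10]
7 → replaces 10 → [3, 7, 10]
11 → extends → [3, 7, 10, 11]
15 → extends → [3, 7, 10, 11, 15]
19 → extends → [3, 7, 10, 11, 15, 19]
Longest non-decreasing subsequence has length 6, so deletions = 9 − 6 = 3.

3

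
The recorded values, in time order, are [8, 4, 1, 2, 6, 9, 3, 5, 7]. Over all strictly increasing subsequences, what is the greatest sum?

Let S[i] be the best sum of a strictly increasing subsequence ending at i:
i:      1  2  3  4  5  6  7  8  9
a[i]:   8  4  1  2  6  9  3  5  7
S:      8  4  1  3 10 19  6 11 18
Maximum is 19 (e.g. 4 + 6 + 9).

19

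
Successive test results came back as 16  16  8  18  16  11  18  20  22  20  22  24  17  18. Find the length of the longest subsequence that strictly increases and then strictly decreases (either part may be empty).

7

inc[i] = longest strictly increasing subsequence ending at i; dec[i] = longest strictly decreasing subsequence starting at i:
i:      1  2  3  4  5  6  7  8  9 10 11 12 13 14
a[i]:  16 16  8 18 16 11 18 20 22 20 22 24 17 18
inc:    1  1  1  2  2  2  3  4  5  4  5  6  3  4
dec:    2  2  1  3  2  1  2  2  3  2  2  2  1  1
Best peak at i=9 (value 22): inc=5, dec=3, length 5+3−1 = 7.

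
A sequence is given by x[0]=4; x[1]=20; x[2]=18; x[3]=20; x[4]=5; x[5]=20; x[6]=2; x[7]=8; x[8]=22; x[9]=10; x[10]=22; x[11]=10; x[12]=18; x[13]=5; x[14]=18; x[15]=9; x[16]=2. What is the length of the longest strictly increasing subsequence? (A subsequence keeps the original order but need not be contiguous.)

Let dp[i] be the length of the longest such subsequence ending at index i:
i:      0  1  2  3  4  5  6  7  8  9 10 11 12 13 14 15 16
x[i]:   4 20 18 20  5 20  2  8 22 10 22 10 18  5 18  9  2
dp:     1  2  2  3  2  3  1  3  4  4  5  4  5  2  5  4  1
Maximum dp value is 5.

5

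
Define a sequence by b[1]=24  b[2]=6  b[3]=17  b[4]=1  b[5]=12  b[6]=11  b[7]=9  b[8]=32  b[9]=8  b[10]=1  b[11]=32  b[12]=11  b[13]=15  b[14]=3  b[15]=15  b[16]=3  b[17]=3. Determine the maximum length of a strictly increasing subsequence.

Let dp[i] be the length of the longest such subsequence ending at index i:
i:      1  2  3  4  5  6  7  8  9 10 11 12 13 14 15 16 17
b[i]:  24  6 17  1 12 11  9 32  8  1 32 11 15  3 15  3  3
dp:     1  1  2  1  2  2  2  3  2  1  3  3  4  2  4  2  2
Maximum dp value is 4.

4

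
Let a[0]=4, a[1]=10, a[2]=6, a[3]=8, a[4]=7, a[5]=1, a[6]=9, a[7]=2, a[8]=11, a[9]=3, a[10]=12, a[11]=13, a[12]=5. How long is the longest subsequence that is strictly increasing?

7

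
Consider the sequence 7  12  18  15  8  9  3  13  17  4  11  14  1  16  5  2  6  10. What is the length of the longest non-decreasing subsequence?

6

Track the smallest tail for each achievable length (allowing ties):
7 → extends → [7]
12 → extends → [7, 12]
18 → extends → [7, 12, 18]
15 → replaces 18 → [7, 12, 15]
8 → replaces 12 → [7, 8, 15]
9 → replaces 15 → [7, 8, 9]
3 → replaces 7 → [3, 8, 9]
13 → extends → [3, 8, 9, 13]
17 → extends → [3, 8, 9, 13, 17]
4 → replaces 8 → [3, 4, 9, 13, 17]
11 → replaces 13 → [3, 4, 9, 11, 17]
14 → replaces 17 → [3, 4, 9, 11, 14]
1 → replaces 3 → [1, 4, 9, 11, 14]
16 → extends → [1, 4, 9, 11, 14, 16]
5 → replaces 9 → [1, 4, 5, 11, 14, 16]
2 → replaces 4 → [1, 2, 5, 11, 14, 16]
6 → replaces 11 → [1, 2, 5, 6, 14, 16]
10 → replaces 14 → [1, 2, 5, 6, 10, 16]
Six tails, so the longest non-decreasing subsequence has length 6 (e.g. 7, 8, 9, 13, 14, 16).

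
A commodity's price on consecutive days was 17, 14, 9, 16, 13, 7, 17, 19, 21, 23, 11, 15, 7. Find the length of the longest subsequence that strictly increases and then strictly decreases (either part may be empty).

inc[i] = longest strictly increasing subsequence ending at i; dec[i] = longest strictly decreasing subsequence starting at i:
i:      1  2  3  4  5  6  7  8  9 10 11 12 13
a[i]:  17 14  9 16 13  7 17 19 21 23 11 15  7
inc:    1  1  1  2  2  1  3  4  5  6  2  3  1
dec:    5  4  2  4  3  1  3  3  3  3  2  2  1
Best peak at i=10 (value 23): inc=6, dec=3, length 6+3−1 = 8.

8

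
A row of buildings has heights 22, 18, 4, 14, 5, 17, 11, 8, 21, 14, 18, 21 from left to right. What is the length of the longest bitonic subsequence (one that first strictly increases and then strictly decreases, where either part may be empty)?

inc[i] = longest strictly increasing subsequence ending at i; dec[i] = longest strictly decreasing subsequence starting at i:
i:      1  2  3  4  5  6  7  8  9 10 11 12
a[i]:  22 18  4 14  5 17 11  8 21 14 18 21
inc:    1  1  1  2  2  3  3  3  4  4  5  6
dec:    5  4  1  3  1  3  2  1  2  1  1  1
Best peak at i=12 (value 21): inc=6, dec=1, length 6+1−1 = 6.

6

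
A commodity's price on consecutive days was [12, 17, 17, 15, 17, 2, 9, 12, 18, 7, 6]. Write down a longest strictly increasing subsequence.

Patience tails give the LIS length; then backtrack through the dp parents:
12 → extends → [12]
17 → extends → [12, 17]
17 → already a tail → [12, 17]
15 → replaces 17 → [12, 15]
17 → extends → [12, 15, 17]
2 → replaces 12 → [2, 15, 17]
9 → replaces 15 → [2, 9, 17]
12 → replaces 17 → [2, 9, 12]
18 → extends → [2, 9, 12, 18]
7 → replaces 9 → [2, 7, 12, 18]
6 → replaces 7 → [2, 6, 12, 18]
Length 4; one witness is 12, 15, 17, 18.

12, 15, 17, 18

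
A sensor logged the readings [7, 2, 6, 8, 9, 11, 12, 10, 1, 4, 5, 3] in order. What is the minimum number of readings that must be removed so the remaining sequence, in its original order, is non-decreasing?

6

Fewest deletions = n − (longest non-decreasing subsequence).
Patience tails:
7 → extends → [7]
2 → replaces 7 → [2]
6 → extends → [2, 6]
8 → extends → [2, 6, 8]
9 → extends → [2, 6, 8, 9]
11 → extends → [2, 6, 8, 9, 11]
12 → extends → [2, 6, 8, 9, 11, 12]
10 → replaces 11 → [2, 6, 8, 9, 10, 12]
1 → replaces 2 → [1, 6, 8, 9, 10, 12]
4 → replaces 6 → [1, 4, 8, 9, 10, 12]
5 → replaces 8 → [1, 4, 5, 9, 10, 12]
3 → replaces 4 → [1, 3, 5, 9, 10, 12]
Longest non-decreasing subsequence has length 6, so deletions = 12 − 6 = 6.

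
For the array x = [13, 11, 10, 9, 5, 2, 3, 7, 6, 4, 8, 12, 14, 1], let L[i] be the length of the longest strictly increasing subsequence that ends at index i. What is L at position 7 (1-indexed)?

dp[i] = 1 + max{dp[j] : j<i, x[j]<x[i]} (or 1 if no such j):
i:      1  2  3  4  5  6  7  8  9 10 11 12 13 14
x[i]:  13 11 10  9  5  2  3  7  6  4  8 12 14  1
dp:     1  1  1  1  1  1  2  3  3  3  4  5  6  1
At index 7 the value is 2.

2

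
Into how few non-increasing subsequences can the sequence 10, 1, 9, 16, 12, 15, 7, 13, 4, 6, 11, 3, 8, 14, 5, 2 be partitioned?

5

The minimum number of non-increasing subsequences covering a sequence equals the length of its longest strictly increasing subsequence.
LIS length is 5 (e.g. 1, 9, 12, 13, 14), so 5 piles are needed.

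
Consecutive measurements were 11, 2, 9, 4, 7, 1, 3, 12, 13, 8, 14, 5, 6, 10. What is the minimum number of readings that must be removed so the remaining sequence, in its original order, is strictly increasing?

Fewest deletions = n − (longest strictly increasing subsequence).
Patience tails:
11 → extends → [11]
2 → replaces 11 → [2]
9 → extends → [2, 9]
4 → replaces 9 → [2, 4]
7 → extends → [2, 4, 7]
1 → replaces 2 → [1, 4, 7]
3 → replaces 4 → [1, 3, 7]
12 → extends → [1, 3, 7, 12]
13 → extends → [1, 3, 7, 12, 13]
8 → replaces 12 → [1, 3, 7, 8, 13]
14 → extends → [1, 3, 7, 8, 13, 14]
5 → replaces 7 → [1, 3, 5, 8, 13, 14]
6 → replaces 8 → [1, 3, 5, 6, 13, 14]
10 → replaces 13 → [1, 3, 5, 6, 10, 14]
Longest strictly increasing subsequence has length 6, so deletions = 14 − 6 = 8.

8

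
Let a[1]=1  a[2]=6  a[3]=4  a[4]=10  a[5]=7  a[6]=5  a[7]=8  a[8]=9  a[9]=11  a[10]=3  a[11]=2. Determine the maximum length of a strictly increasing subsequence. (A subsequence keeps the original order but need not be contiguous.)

6

Track the smallest tail for each achievable length (strict):
1 → extends → [1]
6 → extends → [1, 6]
4 → replaces 6 → [1, 4]
10 → extends → [1, 4, 10]
7 → replaces 10 → [1, 4, 7]
5 → replaces 7 → [1, 4, 5]
8 → extends → [1, 4, 5, 8]
9 → extends → [1, 4, 5, 8, 9]
11 → extends → [1, 4, 5, 8, 9, 11]
3 → replaces 4 → [1, 3, 5, 8, 9, 11]
2 → replaces 3 → [1, 2, 5, 8, 9, 11]
Six tails, so the longest strictly increasing subsequence has length 6 (e.g. 1, 6, 7, 8, 9, 11).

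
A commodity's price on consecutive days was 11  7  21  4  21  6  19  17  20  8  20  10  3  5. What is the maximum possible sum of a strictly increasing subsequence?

Let S[i] be the best sum of a strictly increasing subsequence ending at i:
i:      1  2  3  4  5  6  7  8  9 10 11 12 13 14
a[i]:  11  7 21  4 21  6 19 17 20  8 20 10  3  5
S:     11  7 32  4 32 10 30 28 50 18 50 28  3  9
Maximum is 50 (e.g. 11 + 19 + 20).

50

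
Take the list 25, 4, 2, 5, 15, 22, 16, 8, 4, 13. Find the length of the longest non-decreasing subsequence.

4

Let dp[i] be the length of the longest such subsequence ending at index i:
i:      1  2  3  4  5  6  7  8  9 10
a[i]:  25  4  2  5 15 22 16  8  4 13
dp:     1  1  1  2  3  4  4  3  2  4
Maximum dp value is 4.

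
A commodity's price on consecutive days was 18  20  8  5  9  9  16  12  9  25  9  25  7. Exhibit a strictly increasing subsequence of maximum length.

8, 9, 16, 25

Patience tails give the LIS length; then backtrack through the dp parents:
18 → extends → [18]
20 → extends → [18, 20]
8 → replaces 18 → [8, 20]
5 → replaces 8 → [5, 20]
9 → replaces 20 → [5, 9]
9 → already a tail → [5, 9]
16 → extends → [5, 9, 16]
12 → replaces 16 → [5, 9, 12]
9 → already a tail → [5, 9, 12]
25 → extends → [5, 9, 12, 25]
9 → already a tail → [5, 9, 12, 25]
25 → already a tail → [5, 9, 12, 25]
7 → replaces 9 → [5, 7, 12, 25]
Length 4; one witness is 8, 9, 16, 25.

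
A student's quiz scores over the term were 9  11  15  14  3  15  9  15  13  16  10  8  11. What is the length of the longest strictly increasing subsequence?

5

Track the smallest tail for each achievable length (strict):
9 → extends → [9]
11 → extends → [9, 11]
15 → extends → [9, 11, 15]
14 → replaces 15 → [9, 11, 14]
3 → replaces 9 → [3, 11, 14]
15 → extends → [3, 11, 14, 15]
9 → replaces 11 → [3, 9, 14, 15]
15 → already a tail → [3, 9, 14, 15]
13 → replaces 14 → [3, 9, 13, 15]
16 → extends → [3, 9, 13, 15, 16]
10 → replaces 13 → [3, 9, 10, 15, 16]
8 → replaces 9 → [3, 8, 10, 15, 16]
11 → replaces 15 → [3, 8, 10, 11, 16]
Five tails, so the longest strictly increasing subsequence has length 5 (e.g. 9, 11, 14, 15, 16).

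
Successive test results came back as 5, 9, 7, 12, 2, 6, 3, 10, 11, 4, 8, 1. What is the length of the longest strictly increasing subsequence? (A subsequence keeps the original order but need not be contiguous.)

Track the smallest tail for each achievable length (strict):
5 → extends → [5]
9 → extends → [5, 9]
7 → replaces 9 → [5, 7]
12 → extends → [5, 7, 12]
2 → replaces 5 → [2, 7, 12]
6 → replaces 7 → [2, 6, 12]
3 → replaces 6 → [2, 3, 12]
10 → replaces 12 → [2, 3, 10]
11 → extends → [2, 3, 10, 11]
4 → replaces 10 → [2, 3, 4, 11]
8 → replaces 11 → [2, 3, 4, 8]
1 → replaces 2 → [1, 3, 4, 8]
Four tails, so the longest strictly increasing subsequence has length 4 (e.g. 5, 9, 10, 11).

4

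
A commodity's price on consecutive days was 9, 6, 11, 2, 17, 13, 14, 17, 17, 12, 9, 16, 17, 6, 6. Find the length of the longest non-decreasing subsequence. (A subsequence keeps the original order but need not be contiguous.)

7

Track the smallest tail for each achievable length (allowing ties):
9 → extends → [9]
6 → replaces 9 → [6]
11 → extends → [6, 11]
2 → replaces 6 → [2, 11]
17 → extends → [2, 11, 17]
13 → replaces 17 → [2, 11, 13]
14 → extends → [2, 11, 13, 14]
17 → extends → [2, 11, 13, 14, 17]
17 → extends → [2, 11, 13, 14, 17, 17]
12 → replaces 13 → [2, 11, 12, 14, 17, 17]
9 → replaces 11 → [2, 9, 12, 14, 17, 17]
16 → replaces 17 → [2, 9, 12, 14, 16, 17]
17 → extends → [2, 9, 12, 14, 16, 17, 17]
6 → replaces 9 → [2, 6, 12, 14, 16, 17, 17]
6 → replaces 12 → [2, 6, 6, 14, 16, 17, 17]
Seven tails, so the longest non-decreasing subsequence has length 7 (e.g. 9, 11, 13, 14, 17, 17, 17).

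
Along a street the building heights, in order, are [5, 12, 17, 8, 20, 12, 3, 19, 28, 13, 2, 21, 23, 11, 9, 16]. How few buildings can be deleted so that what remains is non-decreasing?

10

Fewest deletions = n − (longest non-decreasing subsequence).
Patience tails:
5 → extends → [5]
12 → extends → [5, 12]
17 → extends → [5, 12, 17]
8 → replaces 12 → [5, 8, 17]
20 → extends → [5, 8, 17, 20]
12 → replaces 17 → [5, 8, 12, 20]
3 → replaces 5 → [3, 8, 12, 20]
19 → replaces 20 → [3, 8, 12, 19]
28 → extends → [3, 8, 12, 19, 28]
13 → replaces 19 → [3, 8, 12, 13, 28]
2 → replaces 3 → [2, 8, 12, 13, 28]
21 → replaces 28 → [2, 8, 12, 13, 21]
23 → extends → [2, 8, 12, 13, 21, 23]
11 → replaces 12 → [2, 8, 11, 13, 21, 23]
9 → replaces 11 → [2, 8, 9, 13, 21, 23]
16 → replaces 21 → [2, 8, 9, 13, 16, 23]
Longest non-decreasing subsequence has length 6, so deletions = 16 − 6 = 10.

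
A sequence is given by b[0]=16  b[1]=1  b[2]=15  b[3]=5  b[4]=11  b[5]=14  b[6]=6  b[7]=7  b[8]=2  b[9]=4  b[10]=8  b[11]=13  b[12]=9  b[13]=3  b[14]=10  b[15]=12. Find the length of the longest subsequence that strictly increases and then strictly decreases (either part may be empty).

8

inc[i] = longest strictly increasing subsequence ending at i; dec[i] = longest strictly decreasing subsequence starting at i:
i:      0  1  2  3  4  5  6  7  8  9 10 11 12 13 14 15
b[i]:  16  1 15  5 11 14  6  7  2  4  8 13  9  3 10 12
inc:    1  1  2  2  3  4  3  4  2  3  5  6  6  3  7  8
dec:    6  1  5  3  4  4  3  3  1  2  2  3  2  1  1  1
Best peak at i=11 (value 13): inc=6, dec=3, length 6+3−1 = 8.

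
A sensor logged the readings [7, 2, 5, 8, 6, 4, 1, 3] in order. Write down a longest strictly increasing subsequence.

Patience tails give the LIS length; then backtrack through the dp parents:
7 → extends → [7]
2 → replaces 7 → [2]
5 → extends → [2, 5]
8 → extends → [2, 5, 8]
6 → replaces 8 → [2, 5, 6]
4 → replaces 5 → [2, 4, 6]
1 → replaces 2 → [1, 4, 6]
3 → replaces 4 → [1, 3, 6]
Length 3; one witness is 2, 5, 8.

2, 5, 8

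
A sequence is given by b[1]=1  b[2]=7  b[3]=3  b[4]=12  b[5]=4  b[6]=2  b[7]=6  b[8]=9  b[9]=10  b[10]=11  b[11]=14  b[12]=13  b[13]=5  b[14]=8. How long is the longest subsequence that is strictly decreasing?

3

Negate each value so 'decreasing' becomes 'increasing', then run patience tails on the negated sequence:
-1 → extends → [-1]
-7 → replaces -1 → [-7]
-3 → extends → [-7, -3]
-12 → replaces -7 → [-12, -3]
-4 → replaces -3 → [-12, -4]
-2 → extends → [-12, -4, -2]
-6 → replaces -4 → [-12, -6, -2]
-9 → replaces -6 → [-12, -9, -2]
-10 → replaces -9 → [-12, -10, -2]
-11 → replaces -10 → [-12, -11, -2]
-14 → replaces -12 → [-14, -11, -2]
-13 → replaces -11 → [-14, -13, -2]
-5 → replaces -2 → [-14, -13, -5]
-8 → replaces -5 → [-14, -13, -8]
Three tails, so the longest strictly decreasing subsequence of the original has length 3.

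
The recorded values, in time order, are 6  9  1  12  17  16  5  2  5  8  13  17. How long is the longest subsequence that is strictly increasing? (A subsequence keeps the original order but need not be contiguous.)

Track the smallest tail for each achievable length (strict):
6 → extends → [6]
9 → extends → [6, 9]
1 → replaces 6 → [1, 9]
12 → extends → [1, 9, 12]
17 → extends → [1, 9, 12, 17]
16 → replaces 17 → [1, 9, 12, 16]
5 → replaces 9 → [1, 5, 12, 16]
2 → replaces 5 → [1, 2, 12, 16]
5 → replaces 12 → [1, 2, 5, 16]
8 → replaces 16 → [1, 2, 5, 8]
13 → extends → [1, 2, 5, 8, 13]
17 → extends → [1, 2, 5, 8, 13, 17]
Six tails, so the longest strictly increasing subsequence has length 6 (e.g. 1, 2, 5, 8, 13, 17).

6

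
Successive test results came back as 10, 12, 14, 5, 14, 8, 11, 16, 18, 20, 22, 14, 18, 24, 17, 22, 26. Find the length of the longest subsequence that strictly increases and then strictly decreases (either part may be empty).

inc[i] = longest strictly increasing subsequence ending at i; dec[i] = longest strictly decreasing subsequence starting at i:
i:      1  2  3  4  5  6  7  8  9 10 11 12 13 14 15 16 17
a[i]:  10 12 14  5 14  8 11 16 18 20 22 14 18 24 17 22 26
inc:    1  2  3  1  3  2  3  4  5  6  7  4  5  8  5  7  9
dec:    2  2  2  1  2  1  1  2  2  3  3  1  2  2  1  1  1
Best peak at i=11 (value 22): inc=7, dec=3, length 7+3−1 = 9.

9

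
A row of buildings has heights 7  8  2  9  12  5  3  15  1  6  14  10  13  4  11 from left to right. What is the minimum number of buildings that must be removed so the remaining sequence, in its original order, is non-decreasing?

10

Fewest deletions = n − (longest non-decreasing subsequence).
Patience tails:
7 → extends → [7]
8 → extends → [7, 8]
2 → replaces 7 → [2, 8]
9 → extends → [2, 8, 9]
12 → extends → [2, 8, 9, 12]
5 → replaces 8 → [2, 5, 9, 12]
3 → replaces 5 → [2, 3, 9, 12]
15 → extends → [2, 3, 9, 12, 15]
1 → replaces 2 → [1, 3, 9, 12, 15]
6 → replaces 9 → [1, 3, 6, 12, 15]
14 → replaces 15 → [1, 3, 6, 12, 14]
10 → replaces 12 → [1, 3, 6, 10, 14]
13 → replaces 14 → [1, 3, 6, 10, 13]
4 → replaces 6 → [1, 3, 4, 10, 13]
11 → replaces 13 → [1, 3, 4, 10, 11]
Longest non-decreasing subsequence has length 5, so deletions = 15 − 5 = 10.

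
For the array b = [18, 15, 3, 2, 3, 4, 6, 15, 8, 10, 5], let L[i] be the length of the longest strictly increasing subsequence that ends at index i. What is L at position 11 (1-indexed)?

dp[i] = 1 + max{dp[j] : j<i, b[j]<b[i]} (or 1 if no such j):
i:      1  2  3  4  5  6  7  8  9 10 11
b[i]:  18 15  3  2  3  4  6 15  8 10  5
dp:     1  1  1  1  2  3  4  5  5  6  4
At index 11 the value is 4.

4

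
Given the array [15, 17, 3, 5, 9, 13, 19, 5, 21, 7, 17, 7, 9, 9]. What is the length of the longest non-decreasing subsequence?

7

Track the smallest tail for each achievable length (allowing ties):
15 → extends → [15]
17 → extends → [15, 17]
3 → replaces 15 → [3, 17]
5 → replaces 17 → [3, 5]
9 → extends → [3, 5, 9]
13 → extends → [3, 5, 9, 13]
19 → extends → [3, 5, 9, 13, 19]
5 → replaces 9 → [3, 5, 5, 13, 19]
21 → extends → [3, 5, 5, 13, 19, 21]
7 → replaces 13 → [3, 5, 5, 7, 19, 21]
17 → replaces 19 → [3, 5, 5, 7, 17, 21]
7 → replaces 17 → [3, 5, 5, 7, 7, 21]
9 → replaces 21 → [3, 5, 5, 7, 7, 9]
9 → extends → [3, 5, 5, 7, 7, 9, 9]
Seven tails, so the longest non-decreasing subsequence has length 7 (e.g. 3, 5, 5, 7, 7, 9, 9).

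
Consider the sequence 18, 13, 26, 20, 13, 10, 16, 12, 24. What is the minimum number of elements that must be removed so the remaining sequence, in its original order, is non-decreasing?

5

Fewest deletions = n − (longest non-decreasing subsequence).
i:      1  2  3  4  5  6  7  8  9
a[i]:  18 13 26 20 13 10 16 12 24
dp:     1  1  2  2  2  1  3  2  4
max dp = 4, so deletions = 9 − 4 = 5.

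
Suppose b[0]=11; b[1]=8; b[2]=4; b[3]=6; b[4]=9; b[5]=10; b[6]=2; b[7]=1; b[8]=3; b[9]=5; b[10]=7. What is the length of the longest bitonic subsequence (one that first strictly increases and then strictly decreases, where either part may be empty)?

6

inc[i] = longest strictly increasing subsequence ending at i; dec[i] = longest strictly decreasing subsequence starting at i:
i:      0  1  2  3  4  5  6  7  8  9 10
b[i]:  11  8  4  6  9 10  2  1  3  5  7
inc:    1  1  1  2  3  4  1  1  2  3  4
dec:    5  4  3  3  3  3  2  1  1  1  1
Best peak at i=5 (value 10): inc=4, dec=3, length 4+3−1 = 6.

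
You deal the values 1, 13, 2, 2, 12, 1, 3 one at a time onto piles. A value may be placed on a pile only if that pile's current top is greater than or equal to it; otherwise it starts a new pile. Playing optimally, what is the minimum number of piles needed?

3

Place each on the leftmost legal pile:
1 → new pile 1 (tops now [1])
13 → new pile 2 (tops now [1, 13])
2 → pile 2 (tops now [1, 2])
2 → pile 2 (tops now [1, 2])
12 → new pile 3 (tops now [1, 2, 12])
1 → pile 1 (tops now [1, 2, 12])
3 → pile 3 (tops now [1, 2, 3])
Three piles.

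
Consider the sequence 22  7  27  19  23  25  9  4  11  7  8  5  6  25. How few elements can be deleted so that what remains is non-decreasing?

9

Fewest deletions = n − (longest non-decreasing subsequence).
Patience tails:
22 → extends → [22]
7 → replaces 22 → [7]
27 → extends → [7, 27]
19 → replaces 27 → [7, 19]
23 → extends → [7, 19, 23]
25 → extends → [7, 19, 23, 25]
9 → replaces 19 → [7, 9, 23, 25]
4 → replaces 7 → [4, 9, 23, 25]
11 → replaces 23 → [4, 9, 11, 25]
7 → replaces 9 → [4, 7, 11, 25]
8 → replaces 11 → [4, 7, 8, 25]
5 → replaces 7 → [4, 5, 8, 25]
6 → replaces 8 → [4, 5, 6, 25]
25 → extends → [4, 5, 6, 25, 25]
Longest non-decreasing subsequence has length 5, so deletions = 14 − 5 = 9.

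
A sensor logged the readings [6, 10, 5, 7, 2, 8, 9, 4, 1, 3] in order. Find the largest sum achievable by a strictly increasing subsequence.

30

Let S[i] be the best sum of a strictly increasing subsequence ending at i:
i:      1  2  3  4  5  6  7  8  9 10
a[i]:   6 10  5  7  2  8  9  4  1  3
S:      6 16  5 13  2 21 30  6  1  5
Maximum is 30 (e.g. 6 + 7 + 8 + 9).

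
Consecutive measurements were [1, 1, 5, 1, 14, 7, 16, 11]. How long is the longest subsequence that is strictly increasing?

4

Track the smallest tail for each achievable length (strict):
1 → extends → [1]
1 → already a tail → [1]
5 → extends → [1, 5]
1 → already a tail → [1, 5]
14 → extends → [1, 5, 14]
7 → replaces 14 → [1, 5, 7]
16 → extends → [1, 5, 7, 16]
11 → replaces 16 → [1, 5, 7, 11]
Four tails, so the longest strictly increasing subsequence has length 4 (e.g. 1, 5, 14, 16).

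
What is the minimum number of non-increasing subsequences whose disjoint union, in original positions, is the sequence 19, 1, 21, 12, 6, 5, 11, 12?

4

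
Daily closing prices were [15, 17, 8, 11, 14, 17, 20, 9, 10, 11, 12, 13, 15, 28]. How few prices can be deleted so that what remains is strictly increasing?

Fewest deletions = n − (longest strictly increasing subsequence).
i:      1  2  3  4  5  6  7  8  9 10 11 12 13 14
a[i]:  15 17  8 11 14 17 20  9 10 11 12 13 15 28
dp:     1  2  1  2  3  4  5  2  3  4  5  6  7  8
max dp = 8, so deletions = 14 − 8 = 6.

6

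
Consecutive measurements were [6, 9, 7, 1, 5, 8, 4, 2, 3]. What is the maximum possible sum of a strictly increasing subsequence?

Let S[i] be the best sum of a strictly increasing subsequence ending at i:
i:      1  2  3  4  5  6  7  8  9
a[i]:   6  9  7  1  5  8  4  2  3
S:      6 15 13  1  6 21  5  3  6
Maximum is 21 (e.g. 6 + 7 + 8).

21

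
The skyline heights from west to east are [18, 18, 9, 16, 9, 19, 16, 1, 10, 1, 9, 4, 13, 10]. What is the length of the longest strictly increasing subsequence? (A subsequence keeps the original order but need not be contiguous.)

3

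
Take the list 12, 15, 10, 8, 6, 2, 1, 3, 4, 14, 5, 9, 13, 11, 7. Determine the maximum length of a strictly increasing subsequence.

Let dp[i] be the length of the longest such subsequence ending at index i:
i:      1  2  3  4  5  6  7  8  9 10 11 12 13 14 15
a[i]:  12 15 10  8  6  2  1  3  4 14  5  9 13 11  7
dp:     1  2  1  1  1  1  1  2  3  4  4  5  6  6  5
Maximum dp value is 6.

6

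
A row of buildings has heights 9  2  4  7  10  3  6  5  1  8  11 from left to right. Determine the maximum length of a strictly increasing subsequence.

Track the smallest tail for each achievable length (strict):
9 → extends → [9]
2 → replaces 9 → [2]
4 → extends → [2, 4]
7 → extends → [2, 4, 7]
10 → extends → [2, 4, 7, 10]
3 → replaces 4 → [2, 3, 7, 10]
6 → replaces 7 → [2, 3, 6, 10]
5 → replaces 6 → [2, 3, 5, 10]
1 → replaces 2 → [1, 3, 5, 10]
8 → replaces 10 → [1, 3, 5, 8]
11 → extends → [1, 3, 5, 8, 11]
Five tails, so the longest strictly increasing subsequence has length 5 (e.g. 2, 4, 7, 10, 11).

5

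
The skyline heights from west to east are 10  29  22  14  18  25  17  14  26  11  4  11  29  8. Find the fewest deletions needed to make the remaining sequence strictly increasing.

8

Fewest deletions = n − (longest strictly increasing subsequence).
Patience tails:
10 → extends → [10]
29 → extends → [10, 29]
22 → replaces 29 → [10, 22]
14 → replaces 22 → [10, 14]
18 → extends → [10, 14, 18]
25 → extends → [10, 14, 18, 25]
17 → replaces 18 → [10, 14, 17, 25]
14 → already a tail → [10, 14, 17, 25]
26 → extends → [10, 14, 17, 25, 26]
11 → replaces 14 → [10, 11, 17, 25, 26]
4 → replaces 10 → [4, 11, 17, 25, 26]
11 → already a tail → [4, 11, 17, 25, 26]
29 → extends → [4, 11, 17, 25, 26, 29]
8 → replaces 11 → [4, 8, 17, 25, 26, 29]
Longest strictly increasing subsequence has length 6, so deletions = 14 − 6 = 8.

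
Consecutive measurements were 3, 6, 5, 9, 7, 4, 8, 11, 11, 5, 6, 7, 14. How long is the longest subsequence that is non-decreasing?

Let dp[i] be the length of the longest such subsequence ending at index i:
i:      1  2  3  4  5  6  7  8  9 10 11 12 13
a[i]:   3  6  5  9  7  4  8 11 11  5  6  7 14
dp:     1  2  2  3  3  2  4  5  6  3  4  5  7
Maximum dp value is 7.

7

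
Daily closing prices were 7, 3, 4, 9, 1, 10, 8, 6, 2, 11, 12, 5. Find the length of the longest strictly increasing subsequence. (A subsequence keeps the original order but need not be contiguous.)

Let dp[i] be the length of the longest such subsequence ending at index i:
i:      1  2  3  4  5  6  7  8  9 10 11 12
a[i]:   7  3  4  9  1 10  8  6  2 11 12  5
dp:     1  1  2  3  1  4  3  3  2  5  6  3
Maximum dp value is 6.

6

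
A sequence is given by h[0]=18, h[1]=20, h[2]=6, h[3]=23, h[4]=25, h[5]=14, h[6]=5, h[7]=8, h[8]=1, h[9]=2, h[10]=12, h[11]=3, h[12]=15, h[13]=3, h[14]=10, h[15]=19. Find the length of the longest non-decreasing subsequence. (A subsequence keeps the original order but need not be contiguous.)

6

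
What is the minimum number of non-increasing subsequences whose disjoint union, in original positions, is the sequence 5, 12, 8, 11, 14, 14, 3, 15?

5

Place each on the leftmost legal pile:
5 → new pile 1 (tops now [5])
12 → new pile 2 (tops now [5, 12])
8 → pile 2 (tops now [5, 8])
11 → new pile 3 (tops now [5, 8, 11])
14 → new pile 4 (tops now [5, 8, 11, 14])
14 → pile 4 (tops now [5, 8, 11, 14])
3 → pile 1 (tops now [3, 8, 11, 14])
15 → new pile 5 (tops now [3, 8, 11, 14, 15])
Five piles.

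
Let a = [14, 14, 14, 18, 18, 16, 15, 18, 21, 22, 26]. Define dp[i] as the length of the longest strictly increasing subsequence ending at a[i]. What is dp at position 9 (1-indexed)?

dp[i] = 1 + max{dp[j] : j<i, a[j]<a[i]} (or 1 if no such j):
i:      1  2  3  4  5  6  7  8  9 10 11
a[i]:  14 14 14 18 18 16 15 18 21 22 26
dp:     1  1  1  2  2  2  2  3  4  5  6
At index 9 the value is 4.

4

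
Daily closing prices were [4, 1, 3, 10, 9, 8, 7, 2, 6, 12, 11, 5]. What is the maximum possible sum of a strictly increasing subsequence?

26

Let S[i] be the best sum of a strictly increasing subsequence ending at i:
i:      1  2  3  4  5  6  7  8  9 10 11 12
a[i]:   4  1  3 10  9  8  7  2  6 12 11  5
S:      4  1  4 14 13 12 11  3 10 26 25  9
Maximum is 26 (e.g. 1 + 3 + 10 + 12).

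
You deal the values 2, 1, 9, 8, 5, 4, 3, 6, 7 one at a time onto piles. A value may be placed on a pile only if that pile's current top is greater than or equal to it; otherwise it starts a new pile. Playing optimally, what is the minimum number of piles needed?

4

The minimum number of non-increasing subsequences covering a sequence equals the length of its longest strictly increasing subsequence.
LIS length is 4 (e.g. 2, 5, 6, 7), so 4 piles are needed.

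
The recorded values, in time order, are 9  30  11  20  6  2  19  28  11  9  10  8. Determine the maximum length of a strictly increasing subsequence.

4

Let dp[i] be the length of the longest such subsequence ending at index i:
i:      1  2  3  4  5  6  7  8  9 10 11 12
a[i]:   9 30 11 20  6  2 19 28 11  9 10  8
dp:     1  2  2  3  1  1  3  4  2  2  3  2
Maximum dp value is 4.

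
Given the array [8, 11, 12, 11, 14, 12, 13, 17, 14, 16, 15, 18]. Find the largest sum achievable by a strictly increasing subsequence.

92

Let S[i] be the best sum of a strictly increasing subsequence ending at i:
i:      1  2  3  4  5  6  7  8  9 10 11 12
a[i]:   8 11 12 11 14 12 13 17 14 16 15 18
S:      8 19 31 19 45 31 44 62 58 74 73 92
Maximum is 92 (e.g. 8 + 11 + 12 + 13 + 14 + 16 + 18).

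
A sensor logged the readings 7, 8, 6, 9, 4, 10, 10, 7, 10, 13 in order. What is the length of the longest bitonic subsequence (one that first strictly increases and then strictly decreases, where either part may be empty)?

5

inc[i] = longest strictly increasing subsequence ending at i; dec[i] = longest strictly decreasing subsequence starting at i:
i:      1  2  3  4  5  6  7  8  9 10
a[i]:   7  8  6  9  4 10 10  7 10 13
inc:    1  2  1  3  1  4  4  2  4  5
dec:    3  3  2  2  1  2  2  1  1  1
Best peak at i=6 (value 10): inc=4, dec=2, length 4+2−1 = 5.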